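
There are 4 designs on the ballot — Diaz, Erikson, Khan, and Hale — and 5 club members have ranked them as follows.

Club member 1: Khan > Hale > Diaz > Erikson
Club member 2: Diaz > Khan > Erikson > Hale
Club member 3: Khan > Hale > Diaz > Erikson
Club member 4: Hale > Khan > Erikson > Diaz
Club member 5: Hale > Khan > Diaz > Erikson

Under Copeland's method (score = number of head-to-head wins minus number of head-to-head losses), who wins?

Pairwise results:
  Diaz vs Erikson: Diaz wins 4–1.
  Diaz vs Khan: Khan wins 4–1.
  Diaz vs Hale: Hale wins 4–1.
  Erikson vs Khan: Khan wins 5–0.
  Erikson vs Hale: Hale wins 4–1.
  Khan vs Hale: Khan wins 3–2.
Copeland scores (wins − losses):
  Diaz: 1 − 2 = -1
  Erikson: 0 − 3 = -3
  Khan: 3 − 0 = 3
  Hale: 2 − 1 = 1
Khan has the best Copeland score.

Khan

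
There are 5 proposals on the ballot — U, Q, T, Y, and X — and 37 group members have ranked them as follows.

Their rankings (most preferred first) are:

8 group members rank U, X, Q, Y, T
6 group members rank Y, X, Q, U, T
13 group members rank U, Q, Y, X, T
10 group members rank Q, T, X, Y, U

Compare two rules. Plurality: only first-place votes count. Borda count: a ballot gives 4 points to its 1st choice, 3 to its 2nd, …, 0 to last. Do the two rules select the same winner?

No

Plurality first-place counts: U 21, Q 10, T 0, Y 6, X 0 → U.
Borda totals: U 90, Q 107, T 30, Y 68, X 75 → Q.
The two rules disagree: plurality picks U, Borda picks Q.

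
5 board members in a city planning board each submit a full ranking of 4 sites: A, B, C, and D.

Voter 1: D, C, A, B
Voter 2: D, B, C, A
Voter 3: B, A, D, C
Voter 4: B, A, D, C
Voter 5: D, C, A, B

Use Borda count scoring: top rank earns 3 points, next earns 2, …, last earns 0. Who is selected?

D

Borda scores:
  A: 1 + 0 + 2 + 2 + 1 = 6
  B: 0 + 2 + 3 + 3 + 0 = 8
  C: 2 + 1 + 0 + 0 + 2 = 5
  D: 3 + 3 + 1 + 1 + 3 = 11
D has the highest total.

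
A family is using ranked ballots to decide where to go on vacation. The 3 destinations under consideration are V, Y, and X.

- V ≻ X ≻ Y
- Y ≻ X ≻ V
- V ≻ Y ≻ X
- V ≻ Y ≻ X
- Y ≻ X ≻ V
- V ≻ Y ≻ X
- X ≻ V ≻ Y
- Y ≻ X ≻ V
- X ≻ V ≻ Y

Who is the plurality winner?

First-place vote totals:
  V: 4
  Y: 3
  X: 2
V has the most first-place votes.

V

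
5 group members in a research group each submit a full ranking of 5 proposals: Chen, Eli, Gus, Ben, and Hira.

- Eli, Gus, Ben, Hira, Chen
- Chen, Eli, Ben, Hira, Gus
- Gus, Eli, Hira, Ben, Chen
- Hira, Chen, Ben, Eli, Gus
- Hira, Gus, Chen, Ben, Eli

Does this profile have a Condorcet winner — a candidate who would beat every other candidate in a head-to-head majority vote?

No

Head-to-head results (5 voters total):
Chen vs Eli: Chen wins 3–2.
Chen vs Gus: Gus wins 3–2.
Chen vs Ben: Chen wins 3–2.
Chen vs Hira: Hira wins 4–1.
Eli vs Gus: Eli wins 3–2.
Eli vs Ben: Eli wins 3–2.
Eli vs Hira: Eli wins 3–2.
Gus vs Ben: Gus wins 3–2.
Gus vs Hira: Hira wins 3–2.
Ben vs Hira: Hira wins 3–2.
No candidate beats all others: Chen beats Eli beats Gus beats Chen, a majority cycle.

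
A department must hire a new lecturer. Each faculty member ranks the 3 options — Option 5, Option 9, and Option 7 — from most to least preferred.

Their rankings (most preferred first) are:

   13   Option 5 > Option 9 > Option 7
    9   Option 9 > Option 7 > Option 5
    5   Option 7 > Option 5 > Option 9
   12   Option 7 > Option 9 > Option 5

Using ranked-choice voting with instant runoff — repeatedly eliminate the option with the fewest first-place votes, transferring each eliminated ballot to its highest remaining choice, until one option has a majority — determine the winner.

Option 7

Round 1: Option 7 17, Option 5 13, Option 9 9. Option 9 has the fewest and is eliminated.
Round 2: Option 7 26, Option 5 13. Option 7 has a majority.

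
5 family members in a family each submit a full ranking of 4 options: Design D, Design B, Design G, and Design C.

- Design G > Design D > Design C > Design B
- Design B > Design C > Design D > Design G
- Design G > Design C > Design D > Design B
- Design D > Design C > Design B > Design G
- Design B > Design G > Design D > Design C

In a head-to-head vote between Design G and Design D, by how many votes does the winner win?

1

Ballots ranking Design G above Design D: 3.
Ballots ranking Design D above Design G: 2.
Design G wins 3–2, a margin of 1.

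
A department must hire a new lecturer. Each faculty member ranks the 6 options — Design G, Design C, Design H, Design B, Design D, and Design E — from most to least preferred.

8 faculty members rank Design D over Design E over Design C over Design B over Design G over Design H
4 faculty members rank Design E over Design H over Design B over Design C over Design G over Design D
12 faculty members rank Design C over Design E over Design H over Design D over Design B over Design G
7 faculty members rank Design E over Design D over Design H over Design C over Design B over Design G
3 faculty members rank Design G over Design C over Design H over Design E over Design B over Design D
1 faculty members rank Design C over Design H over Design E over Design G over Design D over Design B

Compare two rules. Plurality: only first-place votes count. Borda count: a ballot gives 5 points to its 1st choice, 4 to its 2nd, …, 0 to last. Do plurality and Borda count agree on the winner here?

Plurality first-place counts: Design G 3, Design C 13, Design H 0, Design B 0, Design D 8, Design E 11 → Design C.
Borda totals: Design G 29, Design C 123, Design H 86, Design B 50, Design D 93, Design E 144 → Design E.
The two rules disagree: plurality picks Design C, Borda picks Design E.

No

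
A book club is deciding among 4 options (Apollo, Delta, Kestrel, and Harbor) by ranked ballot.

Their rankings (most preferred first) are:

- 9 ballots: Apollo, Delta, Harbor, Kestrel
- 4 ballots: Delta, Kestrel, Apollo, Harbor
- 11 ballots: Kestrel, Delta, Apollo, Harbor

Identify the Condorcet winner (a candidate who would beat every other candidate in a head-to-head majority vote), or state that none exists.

Head-to-head results (24 voters total):
Apollo vs Delta: Delta wins 15–9.
Apollo vs Kestrel: Kestrel wins 15–9.
Apollo vs Harbor: Apollo wins 24–0.
Delta vs Kestrel: Delta wins 13–11.
Delta vs Harbor: Delta wins 24–0.
Kestrel vs Harbor: Kestrel wins 15–9.
Delta beats each rival — Apollo (15–9), Kestrel (13–11), Harbor (24–0) — so Delta is the Condorcet winner.

Delta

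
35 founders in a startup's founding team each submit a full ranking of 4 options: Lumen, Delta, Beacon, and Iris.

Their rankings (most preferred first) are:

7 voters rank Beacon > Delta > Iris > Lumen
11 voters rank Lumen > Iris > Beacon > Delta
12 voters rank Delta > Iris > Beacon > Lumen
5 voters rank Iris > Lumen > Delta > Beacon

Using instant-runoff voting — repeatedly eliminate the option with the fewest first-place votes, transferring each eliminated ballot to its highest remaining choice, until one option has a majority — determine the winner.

Delta

Round 1: Delta 12, Lumen 11, Beacon 7, Iris 5. Iris has the fewest and is eliminated.
Round 2: Lumen 16, Delta 12, Beacon 7. Beacon has the fewest and is eliminated.
Round 3: Delta 19, Lumen 16. Delta has a majority.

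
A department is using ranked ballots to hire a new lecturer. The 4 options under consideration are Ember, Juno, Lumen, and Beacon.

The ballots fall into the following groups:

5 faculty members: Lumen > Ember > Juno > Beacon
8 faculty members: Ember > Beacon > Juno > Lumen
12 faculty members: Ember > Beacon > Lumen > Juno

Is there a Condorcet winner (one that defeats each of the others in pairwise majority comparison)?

Head-to-head results (25 voters total):
Ember vs Juno: Ember wins 25–0.
Ember vs Lumen: Ember wins 20–5.
Ember vs Beacon: Ember wins 25–0.
Juno vs Lumen: Lumen wins 17–8.
Juno vs Beacon: Beacon wins 20–5.
Lumen vs Beacon: Beacon wins 20–5.
Ember beats each rival — Juno (25–0), Lumen (20–5), Beacon (25–0) — so Ember is the Condorcet winner.

Yes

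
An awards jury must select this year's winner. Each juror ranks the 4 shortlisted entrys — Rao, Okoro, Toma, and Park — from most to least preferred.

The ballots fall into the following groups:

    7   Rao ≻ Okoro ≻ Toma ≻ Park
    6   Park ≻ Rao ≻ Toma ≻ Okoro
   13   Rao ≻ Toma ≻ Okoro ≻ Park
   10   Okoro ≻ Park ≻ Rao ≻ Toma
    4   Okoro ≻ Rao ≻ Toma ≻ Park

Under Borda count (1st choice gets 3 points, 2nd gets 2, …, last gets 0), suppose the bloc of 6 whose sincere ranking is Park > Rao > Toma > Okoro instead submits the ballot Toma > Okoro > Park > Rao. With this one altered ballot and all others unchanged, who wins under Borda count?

Okoro

Borda totals with the altered ballot: Rao 78, Okoro 81, Toma 55, Park 26.
The switch changes the winner from Rao to Okoro.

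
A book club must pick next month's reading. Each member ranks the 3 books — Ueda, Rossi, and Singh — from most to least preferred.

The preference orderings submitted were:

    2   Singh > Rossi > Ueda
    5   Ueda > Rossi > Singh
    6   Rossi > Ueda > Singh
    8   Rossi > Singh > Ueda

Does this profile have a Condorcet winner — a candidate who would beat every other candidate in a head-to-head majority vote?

Head-to-head results (21 voters total):
Ueda vs Rossi: Rossi wins 16–5.
Ueda vs Singh: Ueda wins 11–10.
Rossi vs Singh: Rossi wins 19–2.
Rossi beats each rival — Ueda (16–5), Singh (19–2) — so Rossi is the Condorcet winner.

Yes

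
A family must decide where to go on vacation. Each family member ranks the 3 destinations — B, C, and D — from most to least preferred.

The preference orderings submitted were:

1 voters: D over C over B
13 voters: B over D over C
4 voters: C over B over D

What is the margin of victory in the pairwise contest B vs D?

16

Ballots ranking B above D: 13+4 = 17.
Ballots ranking D above B: 1.
B wins 17–1, a margin of 16.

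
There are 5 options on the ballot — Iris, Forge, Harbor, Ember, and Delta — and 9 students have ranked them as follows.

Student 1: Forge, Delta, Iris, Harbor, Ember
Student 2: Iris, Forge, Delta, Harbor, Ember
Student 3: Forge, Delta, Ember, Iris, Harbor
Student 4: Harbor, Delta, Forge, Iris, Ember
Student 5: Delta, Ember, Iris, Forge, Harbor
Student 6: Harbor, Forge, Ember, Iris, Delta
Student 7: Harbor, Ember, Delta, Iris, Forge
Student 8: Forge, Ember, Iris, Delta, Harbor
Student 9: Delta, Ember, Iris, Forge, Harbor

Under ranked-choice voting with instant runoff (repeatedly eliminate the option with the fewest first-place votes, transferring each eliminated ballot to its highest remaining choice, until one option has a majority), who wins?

Forge

Round 1: Forge 3, Harbor 3, Delta 2, Iris 1, Ember 0. Ember has the fewest and is eliminated.
Round 2: Forge 3, Harbor 3, Delta 2, Iris 1. Iris has the fewest and is eliminated.
Round 3: Forge 4, Harbor 3, Delta 2. Delta has the fewest and is eliminated.
Round 4: Forge 6, Harbor 3. Forge has a majority.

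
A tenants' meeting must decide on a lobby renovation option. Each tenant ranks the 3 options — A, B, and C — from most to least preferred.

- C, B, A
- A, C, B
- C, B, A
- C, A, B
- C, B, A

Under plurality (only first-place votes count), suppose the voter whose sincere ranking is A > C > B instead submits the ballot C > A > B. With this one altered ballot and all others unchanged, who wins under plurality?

First-place totals with the altered ballot: A 0, B 0, C 5.
The winner is unchanged: still C.

C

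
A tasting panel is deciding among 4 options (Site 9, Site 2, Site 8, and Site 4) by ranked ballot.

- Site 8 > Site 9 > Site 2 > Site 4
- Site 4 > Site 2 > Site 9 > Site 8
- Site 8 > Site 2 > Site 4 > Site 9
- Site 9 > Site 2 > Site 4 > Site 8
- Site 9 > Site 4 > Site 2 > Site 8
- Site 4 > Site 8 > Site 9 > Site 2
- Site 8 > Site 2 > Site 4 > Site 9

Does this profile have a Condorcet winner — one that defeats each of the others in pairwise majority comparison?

Head-to-head results (7 voters total):
Site 9 vs Site 2: Site 9 wins 4–3.
Site 9 vs Site 8: Site 8 wins 4–3.
Site 9 vs Site 4: Site 4 wins 4–3.
Site 2 vs Site 8: Site 8 wins 4–3.
Site 2 vs Site 4: Site 2 wins 4–3.
Site 8 vs Site 4: Site 4 wins 4–3.
No candidate beats all others: Site 9 beats Site 2 beats Site 4 beats Site 9, a majority cycle.

No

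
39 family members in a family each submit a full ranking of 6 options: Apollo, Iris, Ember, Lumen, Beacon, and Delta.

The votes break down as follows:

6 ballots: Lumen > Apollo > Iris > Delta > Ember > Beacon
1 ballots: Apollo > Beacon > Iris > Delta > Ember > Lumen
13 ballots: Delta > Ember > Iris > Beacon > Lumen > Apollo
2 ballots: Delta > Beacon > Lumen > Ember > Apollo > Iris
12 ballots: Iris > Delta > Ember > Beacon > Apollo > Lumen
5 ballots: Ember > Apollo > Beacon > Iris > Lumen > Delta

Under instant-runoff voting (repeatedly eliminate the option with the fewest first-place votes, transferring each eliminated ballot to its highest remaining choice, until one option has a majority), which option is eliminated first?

Round 1: Delta 15, Iris 12, Lumen 6, Ember 5, Apollo 1, Beacon 0. Beacon has the fewest and is eliminated.
Round 2: Delta 15, Iris 12, Lumen 6, Ember 5, Apollo 1. Apollo has the fewest and is eliminated.
Round 3: Delta 15, Iris 13, Lumen 6, Ember 5. Ember has the fewest and is eliminated.
Round 4: Iris 18, Delta 15, Lumen 6. Lumen has the fewest and is eliminated.
Round 5: Iris 24, Delta 15. Iris has a majority.

Beacon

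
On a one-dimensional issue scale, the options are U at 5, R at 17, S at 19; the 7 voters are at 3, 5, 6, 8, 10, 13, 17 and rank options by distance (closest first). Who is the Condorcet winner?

With single-peaked preferences on a line, the Condorcet winner is the candidate closest to the median voter.
The median voter (position 8) is closest to U at 5.
Check: U vs S — voters closer to U: 5 of 7.

U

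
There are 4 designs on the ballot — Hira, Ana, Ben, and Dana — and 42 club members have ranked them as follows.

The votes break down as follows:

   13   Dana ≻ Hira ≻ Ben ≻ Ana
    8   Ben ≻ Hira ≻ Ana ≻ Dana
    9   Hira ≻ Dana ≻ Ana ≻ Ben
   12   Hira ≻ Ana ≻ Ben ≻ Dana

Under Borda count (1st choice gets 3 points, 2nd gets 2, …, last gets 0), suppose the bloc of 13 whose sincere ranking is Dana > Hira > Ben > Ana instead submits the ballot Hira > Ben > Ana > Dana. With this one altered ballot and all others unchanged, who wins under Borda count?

Hira

Borda totals with the altered ballot: Hira 118, Ana 54, Ben 62, Dana 18.
The winner is unchanged: still Hira.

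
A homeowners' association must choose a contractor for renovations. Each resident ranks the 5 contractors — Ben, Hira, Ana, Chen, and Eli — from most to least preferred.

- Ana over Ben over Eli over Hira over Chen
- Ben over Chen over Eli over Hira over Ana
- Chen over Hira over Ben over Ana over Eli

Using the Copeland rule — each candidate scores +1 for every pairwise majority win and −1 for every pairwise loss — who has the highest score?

Ben

Pairwise results:
  Ben vs Hira: Ben wins 2–1.
  Ben vs Ana: Ben wins 2–1.
  Ben vs Chen: Ben wins 2–1.
  Ben vs Eli: Ben wins 3–0.
  Hira vs Ana: Hira wins 2–1.
  Hira vs Chen: Chen wins 2–1.
  Hira vs Eli: Eli wins 2–1.
  Ana vs Chen: Chen wins 2–1.
  Ana vs Eli: Ana wins 2–1.
  Chen vs Eli: Chen wins 2–1.
Copeland scores (wins − losses):
  Ben: 4 − 0 = 4
  Hira: 1 − 3 = -2
  Ana: 1 − 3 = -2
  Chen: 3 − 1 = 2
  Eli: 1 − 3 = -2
Ben has the best Copeland score.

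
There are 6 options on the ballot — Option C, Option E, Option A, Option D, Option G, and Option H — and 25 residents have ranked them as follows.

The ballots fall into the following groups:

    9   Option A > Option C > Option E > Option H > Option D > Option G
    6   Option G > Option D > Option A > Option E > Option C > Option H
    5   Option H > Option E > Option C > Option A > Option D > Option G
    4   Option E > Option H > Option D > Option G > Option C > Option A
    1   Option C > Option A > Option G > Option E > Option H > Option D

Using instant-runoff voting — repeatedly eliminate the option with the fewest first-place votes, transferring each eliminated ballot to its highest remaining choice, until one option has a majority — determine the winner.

Round 1: Option A 9, Option G 6, Option H 5, Option E 4, Option C 1, Option D 0. Option D has the fewest and is eliminated.
Round 2: Option A 9, Option G 6, Option H 5, Option E 4, Option C 1. Option C has the fewest and is eliminated.
Round 3: Option A 10, Option G 6, Option H 5, Option E 4. Option E has the fewest and is eliminated.
Round 4: Option A 10, Option H 9, Option G 6. Option G has the fewest and is eliminated.
Round 5: Option A 16, Option H 9. Option A has a majority.

Option A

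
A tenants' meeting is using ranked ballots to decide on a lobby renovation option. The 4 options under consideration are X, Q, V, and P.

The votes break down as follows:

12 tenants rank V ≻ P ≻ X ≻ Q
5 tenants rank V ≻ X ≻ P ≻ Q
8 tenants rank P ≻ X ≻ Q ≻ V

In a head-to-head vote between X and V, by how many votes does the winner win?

Ballots ranking X above V: 8.
Ballots ranking V above X: 12+5 = 17.
V wins 17–8, a margin of 9.

9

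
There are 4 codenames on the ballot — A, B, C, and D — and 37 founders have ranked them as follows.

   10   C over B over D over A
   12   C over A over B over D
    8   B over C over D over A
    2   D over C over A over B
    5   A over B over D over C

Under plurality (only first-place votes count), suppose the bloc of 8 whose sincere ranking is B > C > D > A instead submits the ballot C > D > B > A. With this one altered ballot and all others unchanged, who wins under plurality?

C

First-place totals with the altered ballot: A 5, B 0, C 30, D 2.
The winner is unchanged: still C.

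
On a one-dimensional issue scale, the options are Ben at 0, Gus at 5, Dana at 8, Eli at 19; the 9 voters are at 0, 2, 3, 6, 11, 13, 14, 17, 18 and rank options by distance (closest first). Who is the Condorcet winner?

Dana

With single-peaked preferences on a line, the Condorcet winner is the candidate closest to the median voter.
The median voter (position 11) is closest to Dana at 8.
Check: Dana vs Eli — voters closer to Dana: 6 of 9.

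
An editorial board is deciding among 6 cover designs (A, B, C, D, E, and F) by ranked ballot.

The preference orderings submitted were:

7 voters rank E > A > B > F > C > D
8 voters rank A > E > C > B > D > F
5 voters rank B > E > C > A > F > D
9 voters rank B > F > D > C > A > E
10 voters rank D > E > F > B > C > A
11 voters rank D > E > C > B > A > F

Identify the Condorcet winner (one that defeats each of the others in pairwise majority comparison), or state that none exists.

Head-to-head results (50 voters total):
A vs B: B wins 35–15.
A vs C: C wins 35–15.
A vs D: D wins 30–20.
A vs E: E wins 33–17.
A vs F: A wins 31–19.
B vs C: B wins 31–19.
B vs D: B wins 29–21.
B vs E: E wins 36–14.
B vs F: B wins 40–10.
C vs D: D wins 30–20.
C vs E: E wins 41–9.
C vs F: F wins 26–24.
D vs E: D wins 30–20.
D vs F: D wins 29–21.
E vs F: E wins 41–9.
No candidate beats all others: A beats F beats C beats A, a majority cycle.

None — there is no Condorcet winner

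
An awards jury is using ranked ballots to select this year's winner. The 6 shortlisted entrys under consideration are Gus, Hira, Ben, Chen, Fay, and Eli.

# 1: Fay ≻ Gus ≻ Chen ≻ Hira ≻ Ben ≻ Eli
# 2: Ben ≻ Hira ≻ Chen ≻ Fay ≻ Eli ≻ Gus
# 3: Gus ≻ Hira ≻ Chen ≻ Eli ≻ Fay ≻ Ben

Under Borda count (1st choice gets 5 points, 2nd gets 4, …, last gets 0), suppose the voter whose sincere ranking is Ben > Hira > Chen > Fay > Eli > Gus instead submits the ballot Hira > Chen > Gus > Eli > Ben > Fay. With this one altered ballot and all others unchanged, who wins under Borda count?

Gus

Borda totals with the altered ballot: Gus 12, Hira 11, Ben 2, Chen 10, Fay 6, Eli 4.
The switch changes the winner from Hira to Gus.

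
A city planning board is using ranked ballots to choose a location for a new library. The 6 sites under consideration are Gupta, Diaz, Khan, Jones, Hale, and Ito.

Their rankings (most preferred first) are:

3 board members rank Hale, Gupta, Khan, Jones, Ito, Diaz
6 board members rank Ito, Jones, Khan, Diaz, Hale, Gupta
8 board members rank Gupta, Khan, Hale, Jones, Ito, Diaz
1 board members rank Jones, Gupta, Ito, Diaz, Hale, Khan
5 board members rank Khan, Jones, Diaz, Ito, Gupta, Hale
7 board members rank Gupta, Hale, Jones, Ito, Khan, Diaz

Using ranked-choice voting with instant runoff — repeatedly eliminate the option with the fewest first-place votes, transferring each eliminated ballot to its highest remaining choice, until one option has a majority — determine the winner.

Round 1: Gupta 15, Ito 6, Khan 5, Hale 3, Jones 1, Diaz 0. Diaz has the fewest and is eliminated.
Round 2: Gupta 15, Ito 6, Khan 5, Hale 3, Jones 1. Jones has the fewest and is eliminated.
Round 3: Gupta 16, Ito 6, Khan 5, Hale 3. Gupta has a majority.

Gupta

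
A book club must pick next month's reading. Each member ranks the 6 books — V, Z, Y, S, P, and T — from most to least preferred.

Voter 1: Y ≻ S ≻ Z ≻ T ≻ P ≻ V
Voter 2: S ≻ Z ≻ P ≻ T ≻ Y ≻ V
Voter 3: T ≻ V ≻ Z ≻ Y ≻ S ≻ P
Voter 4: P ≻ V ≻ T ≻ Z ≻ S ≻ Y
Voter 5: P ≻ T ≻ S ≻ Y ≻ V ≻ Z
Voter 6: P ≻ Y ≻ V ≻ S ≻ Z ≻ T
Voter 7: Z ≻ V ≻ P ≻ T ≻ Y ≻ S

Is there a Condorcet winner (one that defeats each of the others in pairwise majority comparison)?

No

Head-to-head results (7 voters total):
V vs Z: V wins 4–3.
V vs Y: Y wins 4–3.
V vs S: V wins 4–3.
V vs P: P wins 5–2.
V vs T: T wins 4–3.
Z vs Y: Z wins 4–3.
Z vs S: S wins 4–3.
Z vs P: Z wins 4–3.
Z vs T: Z wins 4–3.
Y vs S: Y wins 4–3.
Y vs P: P wins 5–2.
Y vs T: T wins 5–2.
S vs P: P wins 4–3.
S vs T: T wins 4–3.
P vs T: P wins 5–2.
No candidate beats all others: V beats Z beats Y beats V, a majority cycle.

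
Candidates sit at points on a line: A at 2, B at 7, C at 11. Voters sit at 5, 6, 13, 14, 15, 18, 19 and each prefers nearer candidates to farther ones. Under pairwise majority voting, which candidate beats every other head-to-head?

With single-peaked preferences on a line, the Condorcet winner is the candidate closest to the median voter.
The median voter (position 14) is closest to C at 11.
Check: C vs A — voters closer to C: 5 of 7.

C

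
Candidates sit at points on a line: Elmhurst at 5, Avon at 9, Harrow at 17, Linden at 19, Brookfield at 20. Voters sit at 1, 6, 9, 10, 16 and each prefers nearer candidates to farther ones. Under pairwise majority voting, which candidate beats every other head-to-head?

Avon

With single-peaked preferences on a line, the Condorcet winner is the candidate closest to the median voter.
The median voter (position 9) is closest to Avon at 9.
Check: Avon vs Elmhurst — voters closer to Avon: 3 of 5.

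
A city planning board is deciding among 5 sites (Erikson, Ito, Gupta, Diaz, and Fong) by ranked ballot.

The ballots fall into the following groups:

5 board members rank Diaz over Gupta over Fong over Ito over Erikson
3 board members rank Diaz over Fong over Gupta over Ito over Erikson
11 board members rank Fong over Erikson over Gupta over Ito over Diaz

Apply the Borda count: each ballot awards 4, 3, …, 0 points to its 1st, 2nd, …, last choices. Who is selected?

Borda scores:
  Erikson: 5·0 + 3·0 + 11·3 = 33
  Ito: 5·1 + 3·1 + 11·1 = 19
  Gupta: 5·3 + 3·2 + 11·2 = 43
  Diaz: 5·4 + 3·4 + 11·0 = 32
  Fong: 5·2 + 3·3 + 11·4 = 63
Fong has the highest total.

Fong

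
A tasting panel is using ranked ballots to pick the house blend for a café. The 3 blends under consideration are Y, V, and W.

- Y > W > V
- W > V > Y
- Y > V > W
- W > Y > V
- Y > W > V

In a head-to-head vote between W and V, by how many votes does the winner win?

Ballots ranking W above V: 4.
Ballots ranking V above W: 1.
W wins 4–1, a margin of 3.

3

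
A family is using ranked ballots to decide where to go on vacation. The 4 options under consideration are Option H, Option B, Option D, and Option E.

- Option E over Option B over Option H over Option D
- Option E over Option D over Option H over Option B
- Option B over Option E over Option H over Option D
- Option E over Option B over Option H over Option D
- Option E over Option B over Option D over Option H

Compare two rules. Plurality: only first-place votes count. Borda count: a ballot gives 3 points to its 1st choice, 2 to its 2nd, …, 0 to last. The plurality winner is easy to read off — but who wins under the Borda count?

Option E

Plurality first-place counts: Option H 0, Option B 1, Option D 0, Option E 4 → Option E.
Borda totals: Option H 4, Option B 9, Option D 3, Option E 14 → Option E.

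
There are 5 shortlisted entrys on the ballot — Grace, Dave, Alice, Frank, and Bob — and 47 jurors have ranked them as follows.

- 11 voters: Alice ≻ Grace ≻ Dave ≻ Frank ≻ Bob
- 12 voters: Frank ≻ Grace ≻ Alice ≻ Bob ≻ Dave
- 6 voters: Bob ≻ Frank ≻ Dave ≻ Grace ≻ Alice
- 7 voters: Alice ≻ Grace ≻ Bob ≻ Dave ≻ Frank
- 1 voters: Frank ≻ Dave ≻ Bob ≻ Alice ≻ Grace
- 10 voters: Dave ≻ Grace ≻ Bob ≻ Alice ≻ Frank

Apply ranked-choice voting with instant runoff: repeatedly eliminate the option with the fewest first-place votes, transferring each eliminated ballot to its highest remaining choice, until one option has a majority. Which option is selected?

Round 1: Alice 18, Frank 13, Dave 10, Bob 6, Grace 0. Grace has the fewest and is eliminated.
Round 2: Alice 18, Frank 13, Dave 10, Bob 6. Bob has the fewest and is eliminated.
Round 3: Frank 19, Alice 18, Dave 10. Dave has the fewest and is eliminated.
Round 4: Alice 28, Frank 19. Alice has a majority.

Alice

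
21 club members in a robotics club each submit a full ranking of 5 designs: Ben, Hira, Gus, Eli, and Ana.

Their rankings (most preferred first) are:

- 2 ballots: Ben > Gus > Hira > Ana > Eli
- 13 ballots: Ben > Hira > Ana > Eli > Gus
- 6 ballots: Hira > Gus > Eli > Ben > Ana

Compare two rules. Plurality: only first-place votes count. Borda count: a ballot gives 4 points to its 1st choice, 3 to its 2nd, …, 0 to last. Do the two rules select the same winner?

Plurality first-place counts: Ben 15, Hira 6, Gus 0, Eli 0, Ana 0 → Ben.
Borda totals: Ben 66, Hira 67, Gus 24, Eli 25, Ana 28 → Hira.
The two rules disagree: plurality picks Ben, Borda picks Hira.

No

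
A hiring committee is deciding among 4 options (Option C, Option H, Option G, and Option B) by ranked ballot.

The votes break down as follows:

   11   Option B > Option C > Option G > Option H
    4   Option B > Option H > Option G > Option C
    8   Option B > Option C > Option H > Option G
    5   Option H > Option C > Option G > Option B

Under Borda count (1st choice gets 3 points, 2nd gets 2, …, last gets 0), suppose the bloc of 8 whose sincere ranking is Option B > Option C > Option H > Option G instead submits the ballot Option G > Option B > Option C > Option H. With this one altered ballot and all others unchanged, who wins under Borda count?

Option B

Borda totals with the altered ballot: Option C 40, Option H 23, Option G 44, Option B 61.
The winner is unchanged: still Option B.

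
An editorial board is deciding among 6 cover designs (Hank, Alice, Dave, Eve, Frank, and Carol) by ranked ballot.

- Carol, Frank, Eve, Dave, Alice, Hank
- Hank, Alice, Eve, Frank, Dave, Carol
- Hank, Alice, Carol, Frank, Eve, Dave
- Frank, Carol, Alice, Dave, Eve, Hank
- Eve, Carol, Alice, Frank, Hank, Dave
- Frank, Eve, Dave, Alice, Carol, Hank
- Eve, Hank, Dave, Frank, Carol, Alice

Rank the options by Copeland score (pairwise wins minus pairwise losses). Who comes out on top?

Pairwise results:
  Hank vs Alice: Alice wins 4–3.
  Hank vs Dave: Hank wins 4–3.
  Hank vs Eve: Eve wins 5–2.
  Hank vs Frank: Frank wins 4–3.
  Hank vs Carol: Carol wins 4–3.
  Alice vs Dave: Alice wins 4–3.
  Alice vs Eve: Eve wins 4–3.
  Alice vs Frank: Frank wins 4–3.
  Alice vs Carol: Carol wins 4–3.
  Dave vs Eve: Eve wins 6–1.
  Dave vs Frank: Frank wins 6–1.
  Dave vs Carol: Carol wins 4–3.
  Eve vs Frank: Frank wins 4–3.
  Eve vs Carol: Eve wins 4–3.
  Frank vs Carol: Frank wins 4–3.
Copeland scores (wins − losses):
  Hank: 1 − 4 = -3
  Alice: 2 − 3 = -1
  Dave: 0 − 5 = -5
  Eve: 4 − 1 = 3
  Frank: 5 − 0 = 5
  Carol: 3 − 2 = 1
Frank has the best Copeland score.

Frank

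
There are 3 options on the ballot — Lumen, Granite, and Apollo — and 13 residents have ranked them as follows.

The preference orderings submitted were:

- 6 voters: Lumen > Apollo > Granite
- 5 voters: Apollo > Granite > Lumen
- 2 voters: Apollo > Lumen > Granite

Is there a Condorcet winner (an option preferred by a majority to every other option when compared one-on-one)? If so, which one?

Apollo

Head-to-head results (13 voters total):
Lumen vs Granite: Lumen wins 8–5.
Lumen vs Apollo: Apollo wins 7–6.
Granite vs Apollo: Apollo wins 13–0.
Apollo beats each rival — Lumen (7–6), Granite (13–0) — so Apollo is the Condorcet winner.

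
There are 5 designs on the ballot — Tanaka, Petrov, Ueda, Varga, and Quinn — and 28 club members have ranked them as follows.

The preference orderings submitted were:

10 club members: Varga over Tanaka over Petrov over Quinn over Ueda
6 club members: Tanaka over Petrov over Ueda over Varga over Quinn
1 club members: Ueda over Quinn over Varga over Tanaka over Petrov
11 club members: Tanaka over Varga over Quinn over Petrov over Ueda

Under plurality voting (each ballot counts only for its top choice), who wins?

First-place vote totals:
  Tanaka: 17
  Petrov: 0
  Ueda: 1
  Varga: 10
  Quinn: 0
Tanaka has the most first-place votes.

Tanaka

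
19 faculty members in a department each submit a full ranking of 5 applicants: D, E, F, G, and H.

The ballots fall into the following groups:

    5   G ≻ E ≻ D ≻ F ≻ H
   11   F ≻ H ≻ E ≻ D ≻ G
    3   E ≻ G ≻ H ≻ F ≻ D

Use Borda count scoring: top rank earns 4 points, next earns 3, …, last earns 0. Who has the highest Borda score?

Borda scores:
  D: 5·2 + 11·1 + 3·0 = 21
  E: 5·3 + 11·2 + 3·4 = 49
  F: 5·1 + 11·4 + 3·1 = 52
  G: 5·4 + 11·0 + 3·3 = 29
  H: 5·0 + 11·3 + 3·2 = 39
F has the highest total.

F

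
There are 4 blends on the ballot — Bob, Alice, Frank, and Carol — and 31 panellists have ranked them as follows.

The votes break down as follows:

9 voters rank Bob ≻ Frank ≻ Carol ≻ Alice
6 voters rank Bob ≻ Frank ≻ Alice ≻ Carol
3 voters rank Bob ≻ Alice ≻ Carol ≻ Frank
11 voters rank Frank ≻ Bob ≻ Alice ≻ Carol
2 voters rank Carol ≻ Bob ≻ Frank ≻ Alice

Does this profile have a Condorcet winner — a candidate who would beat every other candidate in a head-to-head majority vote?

Yes

Head-to-head results (31 voters total):
Bob vs Alice: Bob wins 31–0.
Bob vs Frank: Bob wins 20–11.
Bob vs Carol: Bob wins 29–2.
Alice vs Frank: Frank wins 28–3.
Alice vs Carol: Alice wins 20–11.
Frank vs Carol: Frank wins 26–5.
Bob beats each rival — Alice (31–0), Frank (20–11), Carol (29–2) — so Bob is the Condorcet winner.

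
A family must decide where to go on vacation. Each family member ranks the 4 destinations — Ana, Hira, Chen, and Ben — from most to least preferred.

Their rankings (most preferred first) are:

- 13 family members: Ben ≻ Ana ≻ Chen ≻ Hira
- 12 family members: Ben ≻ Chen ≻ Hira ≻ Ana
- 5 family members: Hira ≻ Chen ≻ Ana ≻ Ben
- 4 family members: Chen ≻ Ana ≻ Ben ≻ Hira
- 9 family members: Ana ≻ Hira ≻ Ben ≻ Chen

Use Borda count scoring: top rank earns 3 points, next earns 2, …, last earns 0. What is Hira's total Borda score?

45

Borda scores:
  Ana: 13·2 + 12·0 + 5·1 + 4·2 + 9·3 = 66
  Hira: 13·0 + 12·1 + 5·3 + 4·0 + 9·2 = 45
  Chen: 13·1 + 12·2 + 5·2 + 4·3 + 9·0 = 59
  Ben: 13·3 + 12·3 + 5·0 + 4·1 + 9·1 = 88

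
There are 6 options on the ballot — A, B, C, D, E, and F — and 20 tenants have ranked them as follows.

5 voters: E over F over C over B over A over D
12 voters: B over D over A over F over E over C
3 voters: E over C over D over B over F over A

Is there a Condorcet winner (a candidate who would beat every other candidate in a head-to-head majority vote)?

Head-to-head results (20 voters total):
A vs B: B wins 20–0.
A vs C: A wins 12–8.
A vs D: D wins 15–5.
A vs E: A wins 12–8.
A vs F: A wins 12–8.
B vs C: B wins 12–8.
B vs D: B wins 17–3.
B vs E: B wins 12–8.
B vs F: B wins 15–5.
C vs D: D wins 12–8.
C vs E: E wins 20–0.
C vs F: F wins 17–3.
D vs E: D wins 12–8.
D vs F: D wins 15–5.
E vs F: F wins 12–8.
B beats each rival — A (20–0), C (12–8), D (17–3), E (12–8), F (15–5) — so B is the Condorcet winner.

Yes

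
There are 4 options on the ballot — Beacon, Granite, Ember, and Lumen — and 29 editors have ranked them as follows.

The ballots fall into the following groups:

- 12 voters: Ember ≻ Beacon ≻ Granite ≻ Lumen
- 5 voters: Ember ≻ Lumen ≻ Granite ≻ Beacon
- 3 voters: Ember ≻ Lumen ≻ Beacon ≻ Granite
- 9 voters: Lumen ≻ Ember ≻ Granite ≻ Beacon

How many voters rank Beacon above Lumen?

Ballots ranking Beacon above Lumen: 12.
Ballots ranking Lumen above Beacon: 5+3+9 = 17.
So 12 of 29 voters prefer Beacon to Lumen.

12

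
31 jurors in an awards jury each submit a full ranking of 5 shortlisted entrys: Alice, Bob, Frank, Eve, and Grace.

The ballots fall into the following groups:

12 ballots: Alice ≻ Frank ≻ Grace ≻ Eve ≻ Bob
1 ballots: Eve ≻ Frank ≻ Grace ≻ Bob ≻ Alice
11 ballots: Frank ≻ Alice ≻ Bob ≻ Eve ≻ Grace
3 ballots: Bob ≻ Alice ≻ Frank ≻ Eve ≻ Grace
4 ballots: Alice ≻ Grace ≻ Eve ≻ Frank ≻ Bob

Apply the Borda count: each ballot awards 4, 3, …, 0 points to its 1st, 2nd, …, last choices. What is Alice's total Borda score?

106

Borda scores:
  Alice: 12·4 + 0 + 11·3 + 3·3 + 4·4 = 106
  Bob: 12·0 + 1 + 11·2 + 3·4 + 4·0 = 35
  Frank: 12·3 + 3 + 11·4 + 3·2 + 4·1 = 93
  Eve: 12·1 + 4 + 11·1 + 3·1 + 4·2 = 38
  Grace: 12·2 + 2 + 11·0 + 3·0 + 4·3 = 38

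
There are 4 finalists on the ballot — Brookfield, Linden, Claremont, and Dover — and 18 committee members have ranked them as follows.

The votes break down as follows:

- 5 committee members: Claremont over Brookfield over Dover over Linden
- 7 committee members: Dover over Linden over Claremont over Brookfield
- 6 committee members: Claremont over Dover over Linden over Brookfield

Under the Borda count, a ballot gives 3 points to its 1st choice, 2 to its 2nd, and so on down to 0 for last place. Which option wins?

Borda scores:
  Brookfield: 5·2 + 7·0 + 6·0 = 10
  Linden: 5·0 + 7·2 + 6·1 = 20
  Claremont: 5·3 + 7·1 + 6·3 = 40
  Dover: 5·1 + 7·3 + 6·2 = 38
Claremont has the highest total.

Claremont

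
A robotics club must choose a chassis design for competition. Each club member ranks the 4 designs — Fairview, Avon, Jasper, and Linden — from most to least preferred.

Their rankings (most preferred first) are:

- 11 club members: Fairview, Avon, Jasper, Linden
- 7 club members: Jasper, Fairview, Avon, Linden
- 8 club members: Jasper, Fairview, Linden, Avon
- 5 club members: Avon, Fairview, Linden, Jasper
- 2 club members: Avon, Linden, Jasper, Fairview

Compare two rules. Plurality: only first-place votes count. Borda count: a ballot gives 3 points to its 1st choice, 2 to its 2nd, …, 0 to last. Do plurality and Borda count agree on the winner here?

No

Plurality first-place counts: Fairview 11, Avon 7, Jasper 15, Linden 0 → Jasper.
Borda totals: Fairview 73, Avon 50, Jasper 58, Linden 17 → Fairview.
The two rules disagree: plurality picks Jasper, Borda picks Fairview.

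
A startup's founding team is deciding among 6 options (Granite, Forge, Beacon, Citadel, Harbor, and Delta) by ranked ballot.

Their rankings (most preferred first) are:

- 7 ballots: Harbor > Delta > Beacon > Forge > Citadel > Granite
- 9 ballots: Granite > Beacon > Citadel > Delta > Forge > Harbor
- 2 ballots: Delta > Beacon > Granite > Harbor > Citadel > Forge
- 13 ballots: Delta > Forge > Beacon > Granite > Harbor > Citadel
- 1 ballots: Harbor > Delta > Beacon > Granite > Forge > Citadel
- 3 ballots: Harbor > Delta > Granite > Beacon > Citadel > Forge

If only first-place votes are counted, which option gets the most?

First-place vote totals:
  Granite: 9
  Forge: 0
  Beacon: 0
  Citadel: 0
  Harbor: 11
  Delta: 15
Delta has the most first-place votes.

Delta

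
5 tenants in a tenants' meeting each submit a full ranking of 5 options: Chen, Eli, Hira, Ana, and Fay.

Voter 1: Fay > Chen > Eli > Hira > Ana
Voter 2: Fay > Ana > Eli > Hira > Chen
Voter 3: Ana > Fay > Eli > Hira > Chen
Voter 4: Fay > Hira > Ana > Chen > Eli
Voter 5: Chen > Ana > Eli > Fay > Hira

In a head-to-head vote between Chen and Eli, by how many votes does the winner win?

Ballots ranking Chen above Eli: 3.
Ballots ranking Eli above Chen: 2.
Chen wins 3–2, a margin of 1.

1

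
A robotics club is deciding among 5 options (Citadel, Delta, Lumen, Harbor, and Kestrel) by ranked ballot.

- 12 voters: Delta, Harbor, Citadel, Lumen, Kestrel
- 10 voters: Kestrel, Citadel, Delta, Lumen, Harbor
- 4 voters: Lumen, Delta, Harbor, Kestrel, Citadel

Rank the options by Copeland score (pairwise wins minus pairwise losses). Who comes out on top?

Delta

Pairwise results:
  Citadel vs Delta: Delta wins 16–10.
  Citadel vs Lumen: Citadel wins 22–4.
  Citadel vs Harbor: Harbor wins 16–10.
  Citadel vs Kestrel: Kestrel wins 14–12.
  Delta vs Lumen: Delta wins 22–4.
  Delta vs Harbor: Delta wins 26–0.
  Delta vs Kestrel: Delta wins 16–10.
  Lumen vs Harbor: Lumen wins 14–12.
  Lumen vs Kestrel: Lumen wins 16–10.
  Harbor vs Kestrel: Harbor wins 16–10.
Copeland scores (wins − losses):
  Citadel: 1 − 3 = -2
  Delta: 4 − 0 = 4
  Lumen: 2 − 2 = 0
  Harbor: 2 − 2 = 0
  Kestrel: 1 − 3 = -2
Delta has the best Copeland score.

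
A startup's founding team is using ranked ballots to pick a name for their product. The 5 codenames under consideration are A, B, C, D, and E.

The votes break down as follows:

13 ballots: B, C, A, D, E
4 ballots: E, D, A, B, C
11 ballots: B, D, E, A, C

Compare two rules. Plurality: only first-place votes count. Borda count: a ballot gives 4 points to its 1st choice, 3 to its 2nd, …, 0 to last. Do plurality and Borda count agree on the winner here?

Plurality first-place counts: A 0, B 24, C 0, D 0, E 4 → B.
Borda totals: A 45, B 100, C 39, D 58, E 38 → B.
The two rules agree on B.

Yes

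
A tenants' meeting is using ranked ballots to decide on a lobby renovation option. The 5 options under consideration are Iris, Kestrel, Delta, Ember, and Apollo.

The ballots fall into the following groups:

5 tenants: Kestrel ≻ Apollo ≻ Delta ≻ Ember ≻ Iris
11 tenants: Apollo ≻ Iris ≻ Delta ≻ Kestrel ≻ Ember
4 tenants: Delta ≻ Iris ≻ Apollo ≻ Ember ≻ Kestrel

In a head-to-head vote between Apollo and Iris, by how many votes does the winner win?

12

Ballots ranking Apollo above Iris: 5+11 = 16.
Ballots ranking Iris above Apollo: 4.
Apollo wins 16–4, a margin of 12.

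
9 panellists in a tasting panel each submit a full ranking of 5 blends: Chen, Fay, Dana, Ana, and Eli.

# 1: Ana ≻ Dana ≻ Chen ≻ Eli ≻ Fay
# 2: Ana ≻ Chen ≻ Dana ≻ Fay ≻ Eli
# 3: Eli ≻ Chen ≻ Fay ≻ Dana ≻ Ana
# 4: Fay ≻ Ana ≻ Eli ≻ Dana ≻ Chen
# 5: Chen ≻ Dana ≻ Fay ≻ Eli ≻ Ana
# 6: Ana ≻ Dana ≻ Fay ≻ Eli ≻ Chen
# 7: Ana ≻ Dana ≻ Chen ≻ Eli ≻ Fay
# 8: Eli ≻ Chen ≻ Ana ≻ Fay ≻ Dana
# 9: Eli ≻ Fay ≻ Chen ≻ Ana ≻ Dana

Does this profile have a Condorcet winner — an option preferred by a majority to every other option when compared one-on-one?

Head-to-head results (9 voters total):
Chen vs Fay: Chen wins 6–3.
Chen vs Dana: Chen wins 5–4.
Chen vs Ana: Ana wins 5–4.
Chen vs Eli: Eli wins 5–4.
Fay vs Dana: Dana wins 5–4.
Fay vs Ana: Ana wins 5–4.
Fay vs Eli: Eli wins 5–4.
Dana vs Ana: Ana wins 7–2.
Dana vs Eli: Dana wins 5–4.
Ana vs Eli: Ana wins 5–4.
Ana beats each rival — Chen (5–4), Fay (5–4), Dana (7–2), Eli (5–4) — so Ana is the Condorcet winner.

Yes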